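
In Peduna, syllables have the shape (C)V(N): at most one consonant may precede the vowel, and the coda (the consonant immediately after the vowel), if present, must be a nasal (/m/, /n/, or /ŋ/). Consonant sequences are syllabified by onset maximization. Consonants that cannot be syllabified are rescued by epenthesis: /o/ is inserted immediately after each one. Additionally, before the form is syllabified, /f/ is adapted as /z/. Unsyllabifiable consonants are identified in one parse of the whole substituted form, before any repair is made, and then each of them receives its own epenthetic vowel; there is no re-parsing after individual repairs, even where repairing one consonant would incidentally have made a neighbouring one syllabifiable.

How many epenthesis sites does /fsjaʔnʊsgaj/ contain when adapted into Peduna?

After substitution the input is /zsjaʔnʊsgaj/.
The unsyllabifiable consonants are /z/, /s/, /ʔ/, /s/, /j/; each receives one epenthetic vowel.

5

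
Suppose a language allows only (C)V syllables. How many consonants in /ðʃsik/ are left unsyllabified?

Syllabifying with onset maximization leaves /ð/, /ʃ/, /k/ stranded (no codas are permitted; onsets are limited to one consonant).

3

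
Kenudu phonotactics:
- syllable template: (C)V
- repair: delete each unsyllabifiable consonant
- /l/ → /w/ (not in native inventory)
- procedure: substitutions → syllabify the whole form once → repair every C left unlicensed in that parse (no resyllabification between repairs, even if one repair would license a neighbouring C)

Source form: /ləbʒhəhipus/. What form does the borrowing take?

wəhəhipu

Substitution: /l/ → /w/, giving /wəbʒhəhipus/.
Under (C)V, the unsyllabifiable consonants are /b/, /ʒ/, /s/ (no codas are permitted; onsets are limited to one consonant).
Each unlicensed consonant is deleted: /b/, /ʒ/, /s/.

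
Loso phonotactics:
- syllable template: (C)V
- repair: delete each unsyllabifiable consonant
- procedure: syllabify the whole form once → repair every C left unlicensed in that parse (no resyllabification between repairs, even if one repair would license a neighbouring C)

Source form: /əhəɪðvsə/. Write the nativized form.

The consonants /ð/, /v/ cannot be parsed into a legal (C)V syllable (no codas are permitted; onsets are limited to one consonant).
Deleting the stranded consonants removes /ð/, /v/.

əhəɪsə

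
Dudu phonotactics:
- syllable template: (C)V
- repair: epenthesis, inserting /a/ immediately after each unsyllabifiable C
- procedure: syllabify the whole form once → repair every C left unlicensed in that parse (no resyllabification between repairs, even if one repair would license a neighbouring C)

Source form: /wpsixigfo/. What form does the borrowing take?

The consonants /w/, /p/, /g/ cannot be parsed into a legal (C)V syllable (no codas are permitted; onsets are limited to one consonant).
Epenthesis after each stranded consonant: /w/ → /wa/, /p/ → /pa/, /g/ → /ga/.

wapasixigafo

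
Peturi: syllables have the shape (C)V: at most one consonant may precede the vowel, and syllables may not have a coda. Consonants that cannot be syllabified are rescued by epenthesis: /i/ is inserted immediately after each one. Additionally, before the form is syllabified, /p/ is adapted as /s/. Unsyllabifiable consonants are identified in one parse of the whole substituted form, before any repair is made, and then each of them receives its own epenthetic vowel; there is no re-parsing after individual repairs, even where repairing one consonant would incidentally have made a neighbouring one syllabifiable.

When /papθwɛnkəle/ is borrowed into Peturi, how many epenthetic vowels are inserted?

3

After substitution the input is /sasθwɛnkəle/.
The unsyllabifiable consonants are /s/, /θ/, /n/; each receives one epenthetic vowel.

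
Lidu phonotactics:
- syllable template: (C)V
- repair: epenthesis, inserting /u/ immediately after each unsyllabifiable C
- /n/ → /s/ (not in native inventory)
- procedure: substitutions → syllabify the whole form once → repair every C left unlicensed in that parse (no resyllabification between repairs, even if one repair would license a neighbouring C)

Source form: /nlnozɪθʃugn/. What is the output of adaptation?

Substitution: /n/ → /s/, giving /slsozɪθʃugs/.
Syllabifying with onset maximization leaves /s/, /l/, /θ/, /g/, /s/ stranded (no codas are permitted; onsets are limited to one consonant).
Each unlicensed consonant becomes the onset of a new syllable: /s/ → /su/, /l/ → /lu/, /θ/ → /θu/, /g/ → /gu/, /s/ → /su/.

sulusozɪθuʃugusu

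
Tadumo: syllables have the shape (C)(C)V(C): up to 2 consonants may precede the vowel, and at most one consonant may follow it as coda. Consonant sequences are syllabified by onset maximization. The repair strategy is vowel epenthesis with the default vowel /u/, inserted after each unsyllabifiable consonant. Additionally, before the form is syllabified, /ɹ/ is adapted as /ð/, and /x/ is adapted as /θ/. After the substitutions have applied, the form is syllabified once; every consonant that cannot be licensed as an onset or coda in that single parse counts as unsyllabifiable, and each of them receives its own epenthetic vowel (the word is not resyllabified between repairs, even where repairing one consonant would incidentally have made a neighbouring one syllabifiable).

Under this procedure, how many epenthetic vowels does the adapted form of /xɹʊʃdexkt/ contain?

After substitution the input is /θðʊʃdeθkt/.
The unsyllabifiable consonants are /k/, /t/; each receives one epenthetic vowel.

2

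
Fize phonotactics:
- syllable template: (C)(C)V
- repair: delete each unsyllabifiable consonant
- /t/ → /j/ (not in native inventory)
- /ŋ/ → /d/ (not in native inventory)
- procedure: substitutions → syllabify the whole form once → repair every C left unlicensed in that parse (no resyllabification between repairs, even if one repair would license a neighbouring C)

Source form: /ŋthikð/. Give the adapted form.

jhi

Substitution: /ŋ/ → /d/, /t/ → /j/, giving /djhikð/.
The consonants /d/, /k/, /ð/ cannot be parsed into a legal (C)(C)V syllable (no codas are permitted; onsets may contain at most 2 consonants).
Each unlicensed consonant is deleted: /d/, /k/, /ð/.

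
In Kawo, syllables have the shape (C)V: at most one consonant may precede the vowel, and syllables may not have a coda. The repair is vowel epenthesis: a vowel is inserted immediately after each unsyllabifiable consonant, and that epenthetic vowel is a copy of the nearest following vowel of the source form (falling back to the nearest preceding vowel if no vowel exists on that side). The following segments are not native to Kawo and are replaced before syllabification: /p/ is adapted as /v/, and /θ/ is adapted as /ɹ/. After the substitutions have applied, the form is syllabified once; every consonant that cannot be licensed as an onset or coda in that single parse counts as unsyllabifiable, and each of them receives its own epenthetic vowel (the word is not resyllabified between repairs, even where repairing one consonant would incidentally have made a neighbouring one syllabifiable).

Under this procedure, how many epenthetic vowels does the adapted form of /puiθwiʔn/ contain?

3

After substitution the input is /vuiɹwiʔn/.
The unsyllabifiable consonants are /ɹ/, /ʔ/, /n/; each receives one epenthetic vowel.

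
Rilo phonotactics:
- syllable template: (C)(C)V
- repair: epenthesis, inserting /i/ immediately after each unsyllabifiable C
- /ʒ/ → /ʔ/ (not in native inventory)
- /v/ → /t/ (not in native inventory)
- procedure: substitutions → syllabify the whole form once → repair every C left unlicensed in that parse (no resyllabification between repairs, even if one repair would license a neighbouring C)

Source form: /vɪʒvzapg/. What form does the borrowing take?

tɪʔitzapigi

Substitution: /v/ → /t/, /ʒ/ → /ʔ/, giving /tɪʔtzapg/.
Under (C)(C)V, the unsyllabifiable consonants are /ʔ/, /p/, /g/ (no codas are permitted; onsets may contain at most 2 consonants).
Inserting the epenthetic vowel yields /ʔ/ → /ʔi/, /p/ → /pi/, /g/ → /gi/.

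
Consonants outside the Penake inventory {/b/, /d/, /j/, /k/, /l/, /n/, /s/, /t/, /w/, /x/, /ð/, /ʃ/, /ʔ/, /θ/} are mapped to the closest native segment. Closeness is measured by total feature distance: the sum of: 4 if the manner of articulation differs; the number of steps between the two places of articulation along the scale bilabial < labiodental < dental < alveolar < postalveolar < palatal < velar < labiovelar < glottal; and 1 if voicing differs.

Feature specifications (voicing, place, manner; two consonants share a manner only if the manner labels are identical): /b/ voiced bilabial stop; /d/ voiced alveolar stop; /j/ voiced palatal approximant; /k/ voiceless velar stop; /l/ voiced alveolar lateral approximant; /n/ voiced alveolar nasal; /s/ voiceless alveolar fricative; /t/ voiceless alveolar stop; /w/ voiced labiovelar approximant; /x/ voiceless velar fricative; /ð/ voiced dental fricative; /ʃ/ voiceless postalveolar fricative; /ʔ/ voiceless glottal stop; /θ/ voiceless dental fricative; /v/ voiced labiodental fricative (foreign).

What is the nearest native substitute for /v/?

ð

/ð/ is closest: same manner (fricative), place distance 1 (labiodental→dental), same voicing; total 1. Next closest is /θ/ at distance 2.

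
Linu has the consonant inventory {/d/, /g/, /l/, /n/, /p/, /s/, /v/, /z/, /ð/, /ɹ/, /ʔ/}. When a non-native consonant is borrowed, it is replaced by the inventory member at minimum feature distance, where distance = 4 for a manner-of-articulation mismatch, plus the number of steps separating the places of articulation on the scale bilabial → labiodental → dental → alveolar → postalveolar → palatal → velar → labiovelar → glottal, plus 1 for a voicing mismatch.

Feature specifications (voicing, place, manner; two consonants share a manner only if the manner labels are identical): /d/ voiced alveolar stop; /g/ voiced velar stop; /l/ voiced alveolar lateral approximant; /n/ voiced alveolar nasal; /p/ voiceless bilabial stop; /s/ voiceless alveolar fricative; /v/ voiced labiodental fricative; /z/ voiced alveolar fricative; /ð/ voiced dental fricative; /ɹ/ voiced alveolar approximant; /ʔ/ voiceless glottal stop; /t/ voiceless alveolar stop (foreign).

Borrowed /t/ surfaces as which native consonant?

d

/d/ is closest: same manner (stop), place distance 0 (alveolar→alveolar), voicing differs (+1); total 1. Next closest is /p/ at distance 3.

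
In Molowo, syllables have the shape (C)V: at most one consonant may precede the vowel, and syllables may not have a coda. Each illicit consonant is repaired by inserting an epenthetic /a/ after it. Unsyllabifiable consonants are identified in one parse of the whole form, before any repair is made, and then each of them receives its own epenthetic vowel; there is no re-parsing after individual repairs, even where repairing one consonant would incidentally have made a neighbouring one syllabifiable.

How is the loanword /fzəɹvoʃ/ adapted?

The consonants /f/, /ɹ/, /ʃ/ cannot be parsed into a legal (C)V syllable (no codas are permitted; onsets are limited to one consonant).
Epenthesis after each stranded consonant: /f/ → /fa/, /ɹ/ → /ɹa/, /ʃ/ → /ʃa/.

fazəɹavoʃa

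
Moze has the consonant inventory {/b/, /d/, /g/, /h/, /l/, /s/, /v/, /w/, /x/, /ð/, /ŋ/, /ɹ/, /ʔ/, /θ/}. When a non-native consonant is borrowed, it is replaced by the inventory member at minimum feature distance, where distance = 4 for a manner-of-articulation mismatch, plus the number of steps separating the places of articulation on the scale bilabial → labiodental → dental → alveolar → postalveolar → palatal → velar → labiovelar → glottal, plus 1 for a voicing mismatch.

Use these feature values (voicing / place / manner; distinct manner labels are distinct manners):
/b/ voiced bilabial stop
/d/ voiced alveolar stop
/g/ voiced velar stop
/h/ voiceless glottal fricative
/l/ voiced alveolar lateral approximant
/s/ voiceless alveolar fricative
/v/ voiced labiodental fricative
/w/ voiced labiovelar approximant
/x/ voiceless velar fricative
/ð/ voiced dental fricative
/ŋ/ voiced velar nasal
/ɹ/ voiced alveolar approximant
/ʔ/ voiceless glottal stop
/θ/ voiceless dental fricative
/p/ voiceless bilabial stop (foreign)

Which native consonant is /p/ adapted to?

/b/ is closest: same manner (stop), place distance 0 (bilabial→bilabial), voicing differs (+1); total 1. Next closest is /d/ at distance 4.

b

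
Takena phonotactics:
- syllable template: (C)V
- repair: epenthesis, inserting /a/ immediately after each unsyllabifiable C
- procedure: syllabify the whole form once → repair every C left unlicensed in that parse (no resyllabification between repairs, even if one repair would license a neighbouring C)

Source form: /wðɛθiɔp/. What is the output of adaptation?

waðɛθiɔpa

Under (C)V, the unsyllabifiable consonants are /w/, /p/ (no codas are permitted; onsets are limited to one consonant).
Epenthesis after each stranded consonant: /w/ → /wa/, /p/ → /pa/.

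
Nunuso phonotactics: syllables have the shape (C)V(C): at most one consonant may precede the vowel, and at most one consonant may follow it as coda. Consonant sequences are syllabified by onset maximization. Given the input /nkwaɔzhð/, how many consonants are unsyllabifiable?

The consonants /n/, /k/, /h/, /ð/ cannot be parsed into a legal (C)V(C) syllable (at most one coda consonant is licensed; onsets are limited to one consonant).

4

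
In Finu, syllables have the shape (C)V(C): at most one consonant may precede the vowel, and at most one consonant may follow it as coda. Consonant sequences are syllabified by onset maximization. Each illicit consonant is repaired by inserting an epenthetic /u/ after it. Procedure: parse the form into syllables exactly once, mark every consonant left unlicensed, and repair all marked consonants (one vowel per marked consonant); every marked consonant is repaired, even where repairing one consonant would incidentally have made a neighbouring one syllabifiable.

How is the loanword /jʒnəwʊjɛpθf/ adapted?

Under (C)V(C), the unsyllabifiable consonants are /j/, /ʒ/, /θ/, /f/ (at most one coda consonant is licensed; onsets are limited to one consonant).
Epenthesis after each stranded consonant: /j/ → /ju/, /ʒ/ → /ʒu/, /θ/ → /θu/, /f/ → /fu/.

juʒunəwʊjɛpθufu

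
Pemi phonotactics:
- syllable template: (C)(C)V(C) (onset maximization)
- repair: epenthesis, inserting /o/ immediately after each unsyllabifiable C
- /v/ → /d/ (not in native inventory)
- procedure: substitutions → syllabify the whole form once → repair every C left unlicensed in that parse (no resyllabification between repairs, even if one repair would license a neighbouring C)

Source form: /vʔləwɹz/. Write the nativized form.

doʔləwɹozo

Substitution: /v/ → /d/, giving /dʔləwɹz/.
Under (C)(C)V(C), the unsyllabifiable consonants are /d/, /ɹ/, /z/ (at most one coda consonant is licensed; onsets may contain at most 2 consonants).
Epenthesis after each stranded consonant: /d/ → /do/, /ɹ/ → /ɹo/, /z/ → /zo/.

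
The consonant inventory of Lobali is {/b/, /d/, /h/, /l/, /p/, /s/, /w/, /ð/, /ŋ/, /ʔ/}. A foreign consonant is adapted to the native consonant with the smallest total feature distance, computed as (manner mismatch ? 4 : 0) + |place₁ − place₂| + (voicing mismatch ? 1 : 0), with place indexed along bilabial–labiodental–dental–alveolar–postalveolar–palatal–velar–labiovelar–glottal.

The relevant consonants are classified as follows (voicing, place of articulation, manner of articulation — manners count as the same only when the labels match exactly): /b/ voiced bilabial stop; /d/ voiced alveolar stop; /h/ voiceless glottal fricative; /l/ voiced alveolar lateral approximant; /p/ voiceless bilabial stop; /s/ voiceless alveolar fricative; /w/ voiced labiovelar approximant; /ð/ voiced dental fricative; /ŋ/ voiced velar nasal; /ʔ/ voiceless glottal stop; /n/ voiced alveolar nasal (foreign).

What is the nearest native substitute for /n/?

/ŋ/ is closest: same manner (nasal), place distance 3 (alveolar→velar), same voicing; total 3. Next closest is /d/ at distance 4.

ŋ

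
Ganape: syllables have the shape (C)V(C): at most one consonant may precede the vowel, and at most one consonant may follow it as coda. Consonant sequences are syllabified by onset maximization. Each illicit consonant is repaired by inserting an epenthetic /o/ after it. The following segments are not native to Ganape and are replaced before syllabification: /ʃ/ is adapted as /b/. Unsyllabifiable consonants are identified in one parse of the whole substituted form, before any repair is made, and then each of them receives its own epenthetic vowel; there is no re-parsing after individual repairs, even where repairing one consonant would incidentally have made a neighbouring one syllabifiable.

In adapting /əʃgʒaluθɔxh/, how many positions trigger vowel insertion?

After substitution the input is /əbgʒaluθɔxh/.
The unsyllabifiable consonants are /g/, /h/; each receives one epenthetic vowel.

2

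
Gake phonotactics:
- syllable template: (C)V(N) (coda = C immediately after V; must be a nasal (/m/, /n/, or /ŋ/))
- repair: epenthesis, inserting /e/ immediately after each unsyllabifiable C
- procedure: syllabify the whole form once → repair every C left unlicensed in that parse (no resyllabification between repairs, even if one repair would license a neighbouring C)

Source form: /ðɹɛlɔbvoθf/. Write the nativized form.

ðeɹɛlɔbevoθefe

Syllabifying with onset maximization leaves /ð/, /b/, /θ/, /f/ stranded (only a nasal (/m/, /n/, or /ŋ/) is licensed in coda position; onsets are limited to one consonant).
Epenthesis after each stranded consonant: /ð/ → /ðe/, /b/ → /be/, /θ/ → /θe/, /f/ → /fe/.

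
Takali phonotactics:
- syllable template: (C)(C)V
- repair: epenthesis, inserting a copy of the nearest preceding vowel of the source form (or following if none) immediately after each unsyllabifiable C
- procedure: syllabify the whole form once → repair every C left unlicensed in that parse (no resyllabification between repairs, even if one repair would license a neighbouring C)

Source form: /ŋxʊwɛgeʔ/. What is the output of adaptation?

Under (C)(C)V, the unsyllabifiable consonants are /ʔ/ (no codas are permitted; onsets may contain at most 2 consonants).
Each unlicensed consonant becomes the onset of a new syllable: /ʔ/ → /ʔe/.

ŋxʊwɛgeʔe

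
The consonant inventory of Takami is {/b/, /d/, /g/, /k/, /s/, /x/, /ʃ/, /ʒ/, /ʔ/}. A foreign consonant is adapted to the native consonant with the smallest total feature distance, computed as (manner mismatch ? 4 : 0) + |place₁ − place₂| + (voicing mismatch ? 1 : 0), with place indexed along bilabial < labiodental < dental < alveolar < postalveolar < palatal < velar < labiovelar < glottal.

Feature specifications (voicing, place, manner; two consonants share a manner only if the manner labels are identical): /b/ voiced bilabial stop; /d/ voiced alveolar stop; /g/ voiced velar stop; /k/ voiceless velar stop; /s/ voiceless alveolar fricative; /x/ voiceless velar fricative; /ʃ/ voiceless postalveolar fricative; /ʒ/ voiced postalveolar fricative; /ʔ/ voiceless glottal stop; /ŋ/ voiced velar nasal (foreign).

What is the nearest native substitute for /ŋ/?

/g/ is closest: manner differs (nasal→stop, +4), place distance 0 (velar→velar), same voicing; total 4. Next closest is /k/ at distance 5.

g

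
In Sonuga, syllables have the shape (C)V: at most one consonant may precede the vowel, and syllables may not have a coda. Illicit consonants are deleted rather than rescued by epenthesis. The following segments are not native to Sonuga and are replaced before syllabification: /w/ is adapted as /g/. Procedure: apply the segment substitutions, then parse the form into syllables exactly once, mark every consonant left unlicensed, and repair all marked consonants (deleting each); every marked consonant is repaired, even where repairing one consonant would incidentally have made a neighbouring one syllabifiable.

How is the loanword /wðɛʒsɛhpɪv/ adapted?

Substitution: /w/ → /g/, giving /gðɛʒsɛhpɪv/.
Under (C)V, the unsyllabifiable consonants are /g/, /ʒ/, /h/, /v/ (no codas are permitted; onsets are limited to one consonant).
Deletion applies to /g/, /ʒ/, /h/, /v/.

ðɛsɛpɪ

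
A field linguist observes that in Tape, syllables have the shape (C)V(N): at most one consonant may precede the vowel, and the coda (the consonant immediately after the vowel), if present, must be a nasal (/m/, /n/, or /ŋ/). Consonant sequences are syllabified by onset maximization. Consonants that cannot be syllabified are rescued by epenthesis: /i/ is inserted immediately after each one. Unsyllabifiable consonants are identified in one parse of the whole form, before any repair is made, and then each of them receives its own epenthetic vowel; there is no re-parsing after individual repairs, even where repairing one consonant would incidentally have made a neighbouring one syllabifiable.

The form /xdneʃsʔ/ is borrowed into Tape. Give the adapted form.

Under (C)V(N), the unsyllabifiable consonants are /x/, /d/, /ʃ/, /s/, /ʔ/ (only a nasal (/m/, /n/, or /ŋ/) is licensed in coda position; onsets are limited to one consonant).
Inserting the epenthetic vowel yields /x/ → /xi/, /d/ → /di/, /ʃ/ → /ʃi/, /s/ → /si/, /ʔ/ → /ʔi/.

xidineʃisiʔi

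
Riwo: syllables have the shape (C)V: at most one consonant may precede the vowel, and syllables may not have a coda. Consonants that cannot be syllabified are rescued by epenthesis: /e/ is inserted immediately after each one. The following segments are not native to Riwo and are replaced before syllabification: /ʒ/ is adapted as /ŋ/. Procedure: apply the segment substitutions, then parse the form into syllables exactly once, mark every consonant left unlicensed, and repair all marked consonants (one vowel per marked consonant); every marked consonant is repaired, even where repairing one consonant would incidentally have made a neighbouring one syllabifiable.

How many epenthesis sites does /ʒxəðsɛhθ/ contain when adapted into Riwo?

After substitution the input is /ŋxəðsɛhθ/.
The unsyllabifiable consonants are /ŋ/, /ð/, /h/, /θ/; each receives one epenthetic vowel.

4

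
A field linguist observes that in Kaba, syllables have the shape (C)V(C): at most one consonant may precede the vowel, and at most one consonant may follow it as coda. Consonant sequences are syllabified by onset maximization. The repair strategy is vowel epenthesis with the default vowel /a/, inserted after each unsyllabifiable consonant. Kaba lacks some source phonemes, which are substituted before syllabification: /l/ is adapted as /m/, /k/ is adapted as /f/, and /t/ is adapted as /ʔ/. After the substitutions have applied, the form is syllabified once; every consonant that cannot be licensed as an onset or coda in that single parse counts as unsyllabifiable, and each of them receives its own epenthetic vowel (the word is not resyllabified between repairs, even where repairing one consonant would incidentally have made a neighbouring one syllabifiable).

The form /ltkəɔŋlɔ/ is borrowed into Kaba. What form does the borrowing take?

Substitution: /l/ → /m/, /t/ → /ʔ/, /k/ → /f/, giving /mʔfəɔŋmɔ/.
Syllabifying with onset maximization leaves /m/, /ʔ/ stranded (at most one coda consonant is licensed; onsets are limited to one consonant).
Epenthesis after each stranded consonant: /m/ → /ma/, /ʔ/ → /ʔa/.

maʔafəɔŋmɔ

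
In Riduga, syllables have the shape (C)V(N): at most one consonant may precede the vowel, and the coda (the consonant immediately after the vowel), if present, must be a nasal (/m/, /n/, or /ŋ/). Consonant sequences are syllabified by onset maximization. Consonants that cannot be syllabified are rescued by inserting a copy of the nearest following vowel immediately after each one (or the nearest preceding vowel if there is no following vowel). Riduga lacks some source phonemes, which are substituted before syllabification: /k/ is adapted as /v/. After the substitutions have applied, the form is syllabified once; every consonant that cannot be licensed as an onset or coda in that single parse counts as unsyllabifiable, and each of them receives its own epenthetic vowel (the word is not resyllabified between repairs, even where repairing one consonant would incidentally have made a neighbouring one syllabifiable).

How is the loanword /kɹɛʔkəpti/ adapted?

Substitution: /k/ → /v/, giving /vɹɛʔvəpti/.
Syllabifying with onset maximization leaves /v/, /ʔ/, /p/ stranded (only a nasal (/m/, /n/, or /ŋ/) is licensed in coda position; onsets are limited to one consonant).
Inserting the epenthetic vowel yields /v/ → /vɛ/, /ʔ/ → /ʔə/, /p/ → /pi/.

vɛɹɛʔəvəpiti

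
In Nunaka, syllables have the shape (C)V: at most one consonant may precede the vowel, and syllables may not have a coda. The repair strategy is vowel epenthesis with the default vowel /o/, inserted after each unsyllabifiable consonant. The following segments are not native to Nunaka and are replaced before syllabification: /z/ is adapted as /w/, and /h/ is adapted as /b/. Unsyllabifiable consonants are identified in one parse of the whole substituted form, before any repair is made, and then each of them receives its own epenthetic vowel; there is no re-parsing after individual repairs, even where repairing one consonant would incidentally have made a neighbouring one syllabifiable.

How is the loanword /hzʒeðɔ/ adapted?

bowoʒeðɔ

Substitution: /h/ → /b/, /z/ → /w/, giving /bwʒeðɔ/.
Under (C)V, the unsyllabifiable consonants are /b/, /w/ (no codas are permitted; onsets are limited to one consonant).
Inserting the epenthetic vowel yields /b/ → /bo/, /w/ → /wo/.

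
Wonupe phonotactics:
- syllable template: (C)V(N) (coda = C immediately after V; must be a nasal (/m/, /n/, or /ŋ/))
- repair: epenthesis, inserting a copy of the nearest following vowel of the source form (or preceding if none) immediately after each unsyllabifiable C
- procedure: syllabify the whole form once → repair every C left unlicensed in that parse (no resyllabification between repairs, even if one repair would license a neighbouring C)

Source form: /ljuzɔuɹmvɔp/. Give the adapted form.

lujuzɔuɹɔmɔvɔpɔ

Under (C)V(N), the unsyllabifiable consonants are /l/, /ɹ/, /m/, /p/ (only a nasal (/m/, /n/, or /ŋ/) is licensed in coda position; onsets are limited to one consonant).
Each unlicensed consonant becomes the onset of a new syllable: /l/ → /lu/, /ɹ/ → /ɹɔ/, /m/ → /mɔ/, /p/ → /pɔ/.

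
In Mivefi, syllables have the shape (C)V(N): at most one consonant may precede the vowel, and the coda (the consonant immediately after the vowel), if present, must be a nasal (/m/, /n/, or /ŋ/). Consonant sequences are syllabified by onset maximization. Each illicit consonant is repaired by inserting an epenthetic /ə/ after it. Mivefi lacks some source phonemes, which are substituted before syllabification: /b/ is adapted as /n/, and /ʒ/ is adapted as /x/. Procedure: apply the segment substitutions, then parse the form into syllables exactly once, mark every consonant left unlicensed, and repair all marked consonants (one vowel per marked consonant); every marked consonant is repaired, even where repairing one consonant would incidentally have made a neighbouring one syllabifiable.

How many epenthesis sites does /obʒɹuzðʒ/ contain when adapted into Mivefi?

4

After substitution the input is /onxɹuzðx/.
The unsyllabifiable consonants are /x/, /z/, /ð/, /x/; each receives one epenthetic vowel.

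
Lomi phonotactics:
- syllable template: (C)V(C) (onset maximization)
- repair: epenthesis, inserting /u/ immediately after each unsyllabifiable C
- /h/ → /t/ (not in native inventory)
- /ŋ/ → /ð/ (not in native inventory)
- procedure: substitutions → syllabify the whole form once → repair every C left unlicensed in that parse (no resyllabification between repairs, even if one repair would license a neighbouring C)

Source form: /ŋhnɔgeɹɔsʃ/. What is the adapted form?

ðutunɔgeɹɔsʃu

Substitution: /ŋ/ → /ð/, /h/ → /t/, giving /ðtnɔgeɹɔsʃ/.
The consonants /ð/, /t/, /ʃ/ cannot be parsed into a legal (C)V(C) syllable (at most one coda consonant is licensed; onsets are limited to one consonant).
Inserting the epenthetic vowel yields /ð/ → /ðu/, /t/ → /tu/, /ʃ/ → /ʃu/.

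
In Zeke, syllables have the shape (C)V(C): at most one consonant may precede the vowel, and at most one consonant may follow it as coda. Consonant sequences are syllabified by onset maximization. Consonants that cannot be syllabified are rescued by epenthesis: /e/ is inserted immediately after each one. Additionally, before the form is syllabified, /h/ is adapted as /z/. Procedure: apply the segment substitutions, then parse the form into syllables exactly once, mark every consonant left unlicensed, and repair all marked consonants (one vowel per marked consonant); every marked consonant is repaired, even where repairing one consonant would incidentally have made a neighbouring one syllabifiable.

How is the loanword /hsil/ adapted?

zesil

Substitution: /h/ → /z/, giving /zsil/.
Under (C)V(C), the unsyllabifiable consonants are /z/ (at most one coda consonant is licensed; onsets are limited to one consonant).
Inserting the epenthetic vowel yields /z/ → /ze/.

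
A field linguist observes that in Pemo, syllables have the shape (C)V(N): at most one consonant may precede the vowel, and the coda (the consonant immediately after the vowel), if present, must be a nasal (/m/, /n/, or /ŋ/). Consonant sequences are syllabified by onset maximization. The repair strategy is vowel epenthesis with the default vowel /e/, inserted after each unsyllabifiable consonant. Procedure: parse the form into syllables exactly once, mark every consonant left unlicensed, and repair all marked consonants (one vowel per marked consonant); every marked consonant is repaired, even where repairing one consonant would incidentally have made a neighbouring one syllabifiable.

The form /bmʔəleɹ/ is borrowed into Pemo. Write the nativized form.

bemeʔəleɹe

Syllabifying with onset maximization leaves /b/, /m/, /ɹ/ stranded (only a nasal (/m/, /n/, or /ŋ/) is licensed in coda position; onsets are limited to one consonant).
Each unlicensed consonant becomes the onset of a new syllable: /b/ → /be/, /m/ → /me/, /ɹ/ → /ɹe/.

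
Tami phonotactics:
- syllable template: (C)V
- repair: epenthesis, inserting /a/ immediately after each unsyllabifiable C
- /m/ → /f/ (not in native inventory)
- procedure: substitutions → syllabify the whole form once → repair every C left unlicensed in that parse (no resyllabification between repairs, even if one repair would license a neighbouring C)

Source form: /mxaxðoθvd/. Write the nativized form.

Substitution: /m/ → /f/, giving /fxaxðoθvd/.
Syllabifying with onset maximization leaves /f/, /x/, /θ/, /v/, /d/ stranded (no codas are permitted; onsets are limited to one consonant).
Epenthesis after each stranded consonant: /f/ → /fa/, /x/ → /xa/, /θ/ → /θa/, /v/ → /va/, /d/ → /da/.

faxaxaðoθavada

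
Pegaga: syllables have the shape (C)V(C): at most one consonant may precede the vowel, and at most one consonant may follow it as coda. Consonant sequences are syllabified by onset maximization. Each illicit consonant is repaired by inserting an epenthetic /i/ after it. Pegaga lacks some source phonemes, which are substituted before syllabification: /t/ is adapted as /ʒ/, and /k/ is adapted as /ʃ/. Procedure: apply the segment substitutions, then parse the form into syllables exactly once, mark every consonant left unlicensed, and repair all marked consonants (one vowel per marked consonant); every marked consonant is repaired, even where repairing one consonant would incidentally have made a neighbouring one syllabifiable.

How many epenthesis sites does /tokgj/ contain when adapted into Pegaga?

After substitution the input is /ʒoʃgj/.
The unsyllabifiable consonants are /g/, /j/; each receives one epenthetic vowel.

2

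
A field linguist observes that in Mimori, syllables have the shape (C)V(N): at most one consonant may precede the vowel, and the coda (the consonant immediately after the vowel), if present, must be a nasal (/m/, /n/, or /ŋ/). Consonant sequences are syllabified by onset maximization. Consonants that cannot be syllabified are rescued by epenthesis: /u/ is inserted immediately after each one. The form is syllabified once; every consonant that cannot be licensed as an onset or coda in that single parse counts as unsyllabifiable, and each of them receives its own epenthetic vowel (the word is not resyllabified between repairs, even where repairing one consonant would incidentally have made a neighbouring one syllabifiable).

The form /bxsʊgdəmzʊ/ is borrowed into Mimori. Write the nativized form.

buxusʊgudəmzʊ

Under (C)V(N), the unsyllabifiable consonants are /b/, /x/, /g/ (only a nasal (/m/, /n/, or /ŋ/) is licensed in coda position; onsets are limited to one consonant).
Epenthesis after each stranded consonant: /b/ → /bu/, /x/ → /xu/, /g/ → /gu/.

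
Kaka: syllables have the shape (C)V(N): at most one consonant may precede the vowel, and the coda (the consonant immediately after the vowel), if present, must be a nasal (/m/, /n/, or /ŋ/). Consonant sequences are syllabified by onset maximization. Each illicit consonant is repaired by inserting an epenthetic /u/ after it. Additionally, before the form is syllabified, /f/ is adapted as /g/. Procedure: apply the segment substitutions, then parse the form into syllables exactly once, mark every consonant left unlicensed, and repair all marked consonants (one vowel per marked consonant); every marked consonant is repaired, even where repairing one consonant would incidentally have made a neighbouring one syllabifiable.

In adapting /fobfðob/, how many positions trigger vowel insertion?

3

After substitution the input is /gobgðob/.
The unsyllabifiable consonants are /b/, /g/, /b/; each receives one epenthetic vowel.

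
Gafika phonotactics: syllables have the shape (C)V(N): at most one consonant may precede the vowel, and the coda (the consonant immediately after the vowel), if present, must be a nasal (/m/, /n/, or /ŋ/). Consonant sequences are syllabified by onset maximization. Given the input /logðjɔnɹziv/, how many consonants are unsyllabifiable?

4

Syllabifying with onset maximization leaves /g/, /ð/, /ɹ/, /v/ stranded (only a nasal (/m/, /n/, or /ŋ/) is licensed in coda position; onsets are limited to one consonant).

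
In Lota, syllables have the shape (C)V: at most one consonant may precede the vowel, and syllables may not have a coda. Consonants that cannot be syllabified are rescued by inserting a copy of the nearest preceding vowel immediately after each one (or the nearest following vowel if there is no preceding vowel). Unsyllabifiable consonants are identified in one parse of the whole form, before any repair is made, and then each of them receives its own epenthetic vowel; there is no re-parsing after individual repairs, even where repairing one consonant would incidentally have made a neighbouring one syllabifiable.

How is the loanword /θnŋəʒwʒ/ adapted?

Under (C)V, the unsyllabifiable consonants are /θ/, /n/, /ʒ/, /w/, /ʒ/ (no codas are permitted; onsets are limited to one consonant).
Each unlicensed consonant becomes the onset of a new syllable: /θ/ → /θə/, /n/ → /nə/, /ʒ/ → /ʒə/, /w/ → /wə/, /ʒ/ → /ʒə/.

θənəŋəʒəwəʒə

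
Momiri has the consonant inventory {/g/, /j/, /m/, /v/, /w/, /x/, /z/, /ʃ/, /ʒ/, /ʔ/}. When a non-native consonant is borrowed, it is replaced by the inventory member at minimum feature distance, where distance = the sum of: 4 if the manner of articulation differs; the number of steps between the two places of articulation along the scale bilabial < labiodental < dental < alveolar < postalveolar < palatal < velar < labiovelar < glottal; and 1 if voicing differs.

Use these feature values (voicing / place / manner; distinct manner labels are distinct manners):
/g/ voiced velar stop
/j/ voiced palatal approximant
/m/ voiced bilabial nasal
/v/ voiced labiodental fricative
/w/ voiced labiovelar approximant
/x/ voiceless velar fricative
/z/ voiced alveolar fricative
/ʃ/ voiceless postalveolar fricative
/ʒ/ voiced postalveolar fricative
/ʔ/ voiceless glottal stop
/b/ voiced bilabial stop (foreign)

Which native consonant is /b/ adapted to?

/m/ is closest: manner differs (stop→nasal, +4), place distance 0 (bilabial→bilabial), same voicing; total 4. Next closest is /v/ at distance 5.

m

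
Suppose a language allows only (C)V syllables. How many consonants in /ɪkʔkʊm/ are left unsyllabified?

Under (C)V, the unsyllabifiable consonants are /k/, /ʔ/, /m/ (no codas are permitted; onsets are limited to one consonant).

3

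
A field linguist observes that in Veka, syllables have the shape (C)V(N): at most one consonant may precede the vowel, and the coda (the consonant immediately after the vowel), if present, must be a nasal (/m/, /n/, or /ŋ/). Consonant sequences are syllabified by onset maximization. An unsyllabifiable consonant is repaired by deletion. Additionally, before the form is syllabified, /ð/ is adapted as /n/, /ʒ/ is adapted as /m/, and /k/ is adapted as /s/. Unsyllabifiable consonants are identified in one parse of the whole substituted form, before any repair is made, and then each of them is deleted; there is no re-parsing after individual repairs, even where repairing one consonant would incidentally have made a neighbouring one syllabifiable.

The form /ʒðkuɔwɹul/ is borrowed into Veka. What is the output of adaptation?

suɔɹu

Substitution: /ʒ/ → /m/, /ð/ → /n/, /k/ → /s/, giving /mnsuɔwɹul/.
Under (C)V(N), the unsyllabifiable consonants are /m/, /n/, /w/, /l/ (only a nasal (/m/, /n/, or /ŋ/) is licensed in coda position; onsets are limited to one consonant).
Each unlicensed consonant is deleted: /m/, /n/, /w/, /l/.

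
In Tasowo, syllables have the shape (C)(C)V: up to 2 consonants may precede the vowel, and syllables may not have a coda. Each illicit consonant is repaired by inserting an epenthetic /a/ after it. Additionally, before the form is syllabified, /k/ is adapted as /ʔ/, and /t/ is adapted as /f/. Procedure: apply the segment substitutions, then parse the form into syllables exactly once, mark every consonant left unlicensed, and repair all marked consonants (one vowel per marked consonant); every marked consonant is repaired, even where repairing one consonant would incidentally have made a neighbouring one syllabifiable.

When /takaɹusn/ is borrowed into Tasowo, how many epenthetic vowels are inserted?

After substitution the input is /faʔaɹusn/.
The unsyllabifiable consonants are /s/, /n/; each receives one epenthetic vowel.

2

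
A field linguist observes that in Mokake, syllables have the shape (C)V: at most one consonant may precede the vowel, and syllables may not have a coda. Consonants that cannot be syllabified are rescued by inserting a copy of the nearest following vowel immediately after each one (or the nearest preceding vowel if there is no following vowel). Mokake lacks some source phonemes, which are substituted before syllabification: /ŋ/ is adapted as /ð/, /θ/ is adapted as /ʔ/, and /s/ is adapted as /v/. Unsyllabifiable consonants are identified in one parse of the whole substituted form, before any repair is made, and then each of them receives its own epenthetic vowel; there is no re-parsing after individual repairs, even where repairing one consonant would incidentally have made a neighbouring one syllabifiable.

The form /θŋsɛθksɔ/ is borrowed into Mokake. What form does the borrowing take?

ʔɛðɛvɛʔɔkɔvɔ

Substitution: /θ/ → /ʔ/, /ŋ/ → /ð/, /s/ → /v/, giving /ʔðvɛʔkvɔ/.
Under (C)V, the unsyllabifiable consonants are /ʔ/, /ð/, /ʔ/, /k/ (no codas are permitted; onsets are limited to one consonant).
Each unlicensed consonant becomes the onset of a new syllable: /ʔ/ → /ʔɛ/, /ð/ → /ðɛ/, /ʔ/ → /ʔɔ/, /k/ → /kɔ/.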